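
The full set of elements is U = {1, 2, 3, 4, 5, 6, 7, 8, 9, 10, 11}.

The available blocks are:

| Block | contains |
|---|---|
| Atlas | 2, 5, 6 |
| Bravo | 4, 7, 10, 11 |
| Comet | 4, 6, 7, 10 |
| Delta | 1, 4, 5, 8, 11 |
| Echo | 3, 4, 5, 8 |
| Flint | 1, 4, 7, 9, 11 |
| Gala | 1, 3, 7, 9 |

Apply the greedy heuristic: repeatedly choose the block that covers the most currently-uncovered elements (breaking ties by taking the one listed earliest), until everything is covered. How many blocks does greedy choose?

4

Greedy: pick Delta (covers 5 new) → pick Comet (covers 3 new) → pick Gala (covers 2 new) → pick Atlas (covers 1 new). Total picks: 4.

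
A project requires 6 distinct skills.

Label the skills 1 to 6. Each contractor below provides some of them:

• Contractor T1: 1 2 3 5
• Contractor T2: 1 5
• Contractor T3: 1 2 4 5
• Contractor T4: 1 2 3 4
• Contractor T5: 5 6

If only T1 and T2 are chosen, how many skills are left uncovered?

2

Union of T1, T2 = {1, 2, 3, 5}.
Not covered: 4, 6 — 2 skills.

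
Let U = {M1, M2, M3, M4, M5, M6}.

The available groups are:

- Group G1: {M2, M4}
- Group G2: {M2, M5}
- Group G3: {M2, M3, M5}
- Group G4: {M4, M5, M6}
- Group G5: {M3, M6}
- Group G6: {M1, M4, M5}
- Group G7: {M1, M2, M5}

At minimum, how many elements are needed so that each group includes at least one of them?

Take H = {M3, M4, M5}. Each listed group contains at least one of these, so H is a hitting set of size 3.
No choice of 2 elements meets every group, so 3 is the minimum.

3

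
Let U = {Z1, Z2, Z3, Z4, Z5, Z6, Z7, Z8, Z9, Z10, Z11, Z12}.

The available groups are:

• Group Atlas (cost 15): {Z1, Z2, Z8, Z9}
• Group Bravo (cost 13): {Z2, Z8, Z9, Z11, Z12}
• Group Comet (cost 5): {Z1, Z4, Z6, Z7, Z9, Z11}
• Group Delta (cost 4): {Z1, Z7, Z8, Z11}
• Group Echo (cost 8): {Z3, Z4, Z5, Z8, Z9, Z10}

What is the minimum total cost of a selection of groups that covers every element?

Bravo, Comet, Echo together cover every element (Bravo ∪ Comet ∪ Echo = {Z1, Z2, Z3, Z4, Z5, Z6, Z7, Z8, Z9, Z10, Z11, Z12}); total cost 13 + 5 + 8 = 26.
No covering selection has total cost below 26.

26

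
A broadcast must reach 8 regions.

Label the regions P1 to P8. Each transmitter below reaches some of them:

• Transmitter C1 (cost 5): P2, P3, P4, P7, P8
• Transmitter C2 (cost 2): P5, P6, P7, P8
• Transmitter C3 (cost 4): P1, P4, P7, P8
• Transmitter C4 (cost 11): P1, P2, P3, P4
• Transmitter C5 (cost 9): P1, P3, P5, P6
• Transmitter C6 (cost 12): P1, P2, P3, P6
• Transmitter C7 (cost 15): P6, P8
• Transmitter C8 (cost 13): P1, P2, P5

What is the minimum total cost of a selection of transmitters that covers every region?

C1, C2, C3 together cover every region (C1 ∪ C2 ∪ C3 = {P1, P2, P3, P4, P5, P6, P7, P8}); total cost 5 + 2 + 4 = 11.
No covering selection has total cost below 11.

11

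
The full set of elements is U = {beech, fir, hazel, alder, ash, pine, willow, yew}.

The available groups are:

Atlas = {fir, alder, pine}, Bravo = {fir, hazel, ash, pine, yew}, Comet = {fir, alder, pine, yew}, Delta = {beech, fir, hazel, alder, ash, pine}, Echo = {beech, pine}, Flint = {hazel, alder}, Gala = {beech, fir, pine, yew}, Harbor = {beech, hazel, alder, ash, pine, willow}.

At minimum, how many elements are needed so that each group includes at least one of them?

2

Take H = {alder, pine}. Each listed group contains at least one of these, so H is a hitting set of size 2.
The groups Echo, Flint are pairwise disjoint, so any hitting set needs a separate element for each — at least 2. Hence 2 is optimal.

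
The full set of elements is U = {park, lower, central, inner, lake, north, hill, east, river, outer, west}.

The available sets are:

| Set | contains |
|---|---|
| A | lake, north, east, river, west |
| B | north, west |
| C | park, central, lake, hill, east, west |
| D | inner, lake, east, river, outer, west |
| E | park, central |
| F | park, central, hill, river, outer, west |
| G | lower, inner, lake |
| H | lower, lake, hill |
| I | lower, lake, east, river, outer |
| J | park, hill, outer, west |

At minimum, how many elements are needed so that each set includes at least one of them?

T = {park, lake, west} meets every set (each contains at least one member of T), and |T| = 3.
The sets B, E, G are pairwise disjoint, so any hitting set needs a separate element for each — at least 3. Hence 3 is optimal.

3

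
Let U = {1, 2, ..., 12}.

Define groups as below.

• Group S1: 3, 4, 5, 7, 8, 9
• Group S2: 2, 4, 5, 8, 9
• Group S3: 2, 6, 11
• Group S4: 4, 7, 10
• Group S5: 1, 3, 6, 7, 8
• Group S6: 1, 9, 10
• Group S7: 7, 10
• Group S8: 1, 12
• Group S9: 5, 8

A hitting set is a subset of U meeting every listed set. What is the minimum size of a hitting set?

4

Take H = {1, 2, 5, 10}. Each listed group contains at least one of these, so H is a hitting set of size 4.
The groups S3, S4, S8, S9 are pairwise disjoint, so any hitting set needs a separate item for each — at least 4. Hence 4 is optimal.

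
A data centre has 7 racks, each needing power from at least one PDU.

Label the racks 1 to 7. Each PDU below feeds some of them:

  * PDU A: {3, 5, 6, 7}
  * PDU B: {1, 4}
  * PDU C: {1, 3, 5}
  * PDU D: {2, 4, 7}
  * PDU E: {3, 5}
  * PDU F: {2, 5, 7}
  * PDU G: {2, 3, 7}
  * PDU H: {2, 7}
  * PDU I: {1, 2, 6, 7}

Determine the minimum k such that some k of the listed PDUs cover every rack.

3

A and B and G together: A ∪ B ∪ G = {1, 2, 3, 4, 5, 6, 7} — every rack is covered.
No 2 of the 9 PDUs cover everything (all 36 combinations miss at least one rack), so 3 is optimal.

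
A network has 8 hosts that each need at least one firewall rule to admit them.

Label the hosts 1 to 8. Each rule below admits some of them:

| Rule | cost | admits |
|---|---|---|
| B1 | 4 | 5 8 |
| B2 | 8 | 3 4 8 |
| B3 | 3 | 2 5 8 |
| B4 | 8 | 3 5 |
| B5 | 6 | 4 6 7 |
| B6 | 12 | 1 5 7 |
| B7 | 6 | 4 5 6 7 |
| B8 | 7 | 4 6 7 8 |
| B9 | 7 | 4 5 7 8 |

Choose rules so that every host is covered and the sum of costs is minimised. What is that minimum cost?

B2, B3, B6, B7 together cover every host (B2 ∪ B3 ∪ B6 ∪ B7 = {1, 2, 3, 4, 5, 6, 7, 8}); total cost 8 + 3 + 12 + 6 = 29.
No covering selection has total cost below 29.

29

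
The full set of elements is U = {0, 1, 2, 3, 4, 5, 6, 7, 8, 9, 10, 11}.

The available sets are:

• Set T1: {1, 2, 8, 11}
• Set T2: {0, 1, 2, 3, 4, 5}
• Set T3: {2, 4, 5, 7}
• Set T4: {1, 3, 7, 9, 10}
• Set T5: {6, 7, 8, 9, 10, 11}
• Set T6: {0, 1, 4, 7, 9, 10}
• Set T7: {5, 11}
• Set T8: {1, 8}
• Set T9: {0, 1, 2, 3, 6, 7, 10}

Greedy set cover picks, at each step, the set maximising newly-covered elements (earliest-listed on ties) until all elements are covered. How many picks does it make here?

Greedy: pick T9 (covers 7 new) → pick T5 (covers 3 new) → pick T2 (covers 2 new). Total picks: 3.
(The true minimum cover uses only 2 sets, so greedy is not optimal here.)

3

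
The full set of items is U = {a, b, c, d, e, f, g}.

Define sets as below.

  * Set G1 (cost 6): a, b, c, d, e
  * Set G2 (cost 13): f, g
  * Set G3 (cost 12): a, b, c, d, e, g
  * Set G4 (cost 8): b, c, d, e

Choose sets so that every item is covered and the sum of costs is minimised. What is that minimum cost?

19

G1, G2 together cover every item (G1 ∪ G2 = {a, b, c, d, e, f, g}); total cost 6 + 13 = 19.
No covering selection has total cost below 19.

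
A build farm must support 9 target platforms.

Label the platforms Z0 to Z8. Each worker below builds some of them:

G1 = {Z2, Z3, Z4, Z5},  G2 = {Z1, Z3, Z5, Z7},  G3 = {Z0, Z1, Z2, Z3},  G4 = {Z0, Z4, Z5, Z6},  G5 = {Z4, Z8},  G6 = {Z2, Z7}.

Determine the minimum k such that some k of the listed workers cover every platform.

G1 and G2 and G4 and G5 together: G1 ∪ G2 ∪ G4 ∪ G5 = {Z0, Z1, Z2, Z3, Z4, Z5, Z6, Z7, Z8} — every platform is covered.
No 3 of the 6 workers cover everything (all 20 combinations miss at least one platform), so 4 is optimal.

4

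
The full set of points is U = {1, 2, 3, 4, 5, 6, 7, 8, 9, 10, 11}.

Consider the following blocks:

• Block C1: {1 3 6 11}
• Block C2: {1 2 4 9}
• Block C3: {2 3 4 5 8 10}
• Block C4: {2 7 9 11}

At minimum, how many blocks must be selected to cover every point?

3

C1, C3, and C4 cover everything between them: the union {1, 2, 3, 4, 5, 6, 7, 8, 9, 10, 11} is all of U.
Only C3 contains 5, so C3 is forced; the remaining 5 points need at least 2 more blocks (each remaining block adds at most 3) — so at least 3 blocks are needed, and 3 is optimal.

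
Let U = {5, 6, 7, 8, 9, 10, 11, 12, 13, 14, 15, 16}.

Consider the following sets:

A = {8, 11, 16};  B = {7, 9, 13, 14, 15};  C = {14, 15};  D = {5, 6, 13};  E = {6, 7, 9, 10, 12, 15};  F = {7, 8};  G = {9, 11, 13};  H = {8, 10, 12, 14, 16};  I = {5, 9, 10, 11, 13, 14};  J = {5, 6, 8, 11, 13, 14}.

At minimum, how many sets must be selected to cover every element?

3

B and H and J together: B ∪ H ∪ J = {5, 6, 7, 8, 9, 10, 11, 12, 13, 14, 15, 16} — every element is covered.
No 2 of the 10 sets cover everything (all 45 combinations miss at least one element), so 3 is optimal.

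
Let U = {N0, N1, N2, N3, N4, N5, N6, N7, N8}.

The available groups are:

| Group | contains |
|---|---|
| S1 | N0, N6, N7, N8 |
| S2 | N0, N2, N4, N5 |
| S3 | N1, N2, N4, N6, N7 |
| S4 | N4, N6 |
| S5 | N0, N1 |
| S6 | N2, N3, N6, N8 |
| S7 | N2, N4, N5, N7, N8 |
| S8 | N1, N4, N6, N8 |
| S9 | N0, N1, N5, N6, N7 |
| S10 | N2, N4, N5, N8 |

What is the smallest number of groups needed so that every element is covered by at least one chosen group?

3

S2, S6, and S9 cover everything between them: the union {N0, N1, N2, N3, N4, N5, N6, N7, N8} is all of U.
Only S6 contains N3, so S6 is forced; the remaining 5 elements need at least 2 more groups (each remaining group adds at most 4) — so at least 3 groups are needed, and 3 is optimal.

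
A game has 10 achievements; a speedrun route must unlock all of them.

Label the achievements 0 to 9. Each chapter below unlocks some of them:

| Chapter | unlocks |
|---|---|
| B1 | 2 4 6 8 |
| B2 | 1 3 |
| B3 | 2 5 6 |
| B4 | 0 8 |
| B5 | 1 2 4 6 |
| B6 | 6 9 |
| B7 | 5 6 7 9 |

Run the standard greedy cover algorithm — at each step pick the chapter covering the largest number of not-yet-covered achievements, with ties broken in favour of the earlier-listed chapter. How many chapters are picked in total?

Greedy: pick B1 (covers 4 new) → pick B7 (covers 3 new) → pick B2 (covers 2 new) → pick B4 (covers 1 new). Total picks: 4.

4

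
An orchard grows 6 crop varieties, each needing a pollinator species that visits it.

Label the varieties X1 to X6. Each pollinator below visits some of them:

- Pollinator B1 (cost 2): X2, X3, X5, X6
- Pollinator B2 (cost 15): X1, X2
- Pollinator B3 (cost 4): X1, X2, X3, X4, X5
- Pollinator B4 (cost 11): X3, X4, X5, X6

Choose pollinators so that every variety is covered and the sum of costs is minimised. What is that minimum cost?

B1, B3 together cover every variety (B1 ∪ B3 = {X1, X2, X3, X4, X5, X6}); total cost 2 + 4 = 6.
No covering selection has total cost below 6.

6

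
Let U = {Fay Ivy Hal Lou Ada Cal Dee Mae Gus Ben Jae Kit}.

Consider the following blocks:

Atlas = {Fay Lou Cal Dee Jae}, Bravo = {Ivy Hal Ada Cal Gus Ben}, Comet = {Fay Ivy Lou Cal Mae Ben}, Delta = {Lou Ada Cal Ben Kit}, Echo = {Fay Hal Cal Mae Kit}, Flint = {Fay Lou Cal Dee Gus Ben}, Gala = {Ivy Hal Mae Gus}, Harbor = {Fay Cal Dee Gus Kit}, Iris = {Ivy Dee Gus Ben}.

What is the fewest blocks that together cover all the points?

3

Take {Atlas, Bravo, Echo}. Their union is {Fay, Ivy, Hal, Lou, Ada, Cal, Dee, Mae, Gus, Ben, Jae, Kit}, which is all 12 points.
Only Atlas contains Jae, so Atlas is forced; the remaining 7 points need at least 2 more blocks (each remaining block adds at most 5) — so at least 3 blocks are needed, and 3 is optimal.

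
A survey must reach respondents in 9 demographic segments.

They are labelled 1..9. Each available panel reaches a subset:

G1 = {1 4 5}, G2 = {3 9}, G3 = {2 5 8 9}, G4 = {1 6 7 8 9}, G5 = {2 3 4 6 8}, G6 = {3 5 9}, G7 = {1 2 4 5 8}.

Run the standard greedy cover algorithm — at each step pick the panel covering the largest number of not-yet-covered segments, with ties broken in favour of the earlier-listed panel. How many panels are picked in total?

3

Greedy: pick G4 (covers 5 new) → pick G5 (covers 3 new) → pick G1 (covers 1 new). Total picks: 3.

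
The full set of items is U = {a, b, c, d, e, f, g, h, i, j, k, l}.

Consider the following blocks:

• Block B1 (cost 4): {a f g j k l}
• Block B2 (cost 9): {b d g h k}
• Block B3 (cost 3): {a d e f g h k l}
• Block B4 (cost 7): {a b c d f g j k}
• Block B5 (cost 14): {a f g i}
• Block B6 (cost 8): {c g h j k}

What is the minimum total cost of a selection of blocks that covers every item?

24

B3, B4, B5 together cover every item (B3 ∪ B4 ∪ B5 = {a, b, c, d, e, f, g, h, i, j, k, l}); total cost 3 + 7 + 14 = 24.
No covering selection has total cost below 24.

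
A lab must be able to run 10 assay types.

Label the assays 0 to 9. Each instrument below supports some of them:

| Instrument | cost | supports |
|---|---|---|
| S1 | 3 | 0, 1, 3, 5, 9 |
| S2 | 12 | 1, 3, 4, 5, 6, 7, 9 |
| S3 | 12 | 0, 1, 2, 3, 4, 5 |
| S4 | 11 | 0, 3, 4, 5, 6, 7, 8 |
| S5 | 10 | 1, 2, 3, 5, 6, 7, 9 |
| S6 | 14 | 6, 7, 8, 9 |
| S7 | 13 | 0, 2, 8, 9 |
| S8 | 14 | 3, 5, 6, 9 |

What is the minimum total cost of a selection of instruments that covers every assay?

S4, S5 together cover every assay (S4 ∪ S5 = {0, 1, 2, 3, 4, 5, 6, 7, 8, 9}); total cost 11 + 10 = 21.
The greedy pick S1, S4, S5 costs 24; no covering selection beats 21.

21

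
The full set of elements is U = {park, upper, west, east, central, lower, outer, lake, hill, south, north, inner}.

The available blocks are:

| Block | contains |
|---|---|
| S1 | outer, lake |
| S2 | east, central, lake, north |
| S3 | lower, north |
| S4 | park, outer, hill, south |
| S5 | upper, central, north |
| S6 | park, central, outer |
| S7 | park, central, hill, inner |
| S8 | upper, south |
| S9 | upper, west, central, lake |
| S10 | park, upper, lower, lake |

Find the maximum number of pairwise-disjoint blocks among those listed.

S1, S3, S7, S8 are pairwise disjoint (S1={outer,lake}; S3={lower,north}; S7={park,central,hill,inner}; S8={upper,south}).
Every remaining block overlaps one of these, and no 5 of the listed blocks are pairwise disjoint, so 4 is the maximum.

4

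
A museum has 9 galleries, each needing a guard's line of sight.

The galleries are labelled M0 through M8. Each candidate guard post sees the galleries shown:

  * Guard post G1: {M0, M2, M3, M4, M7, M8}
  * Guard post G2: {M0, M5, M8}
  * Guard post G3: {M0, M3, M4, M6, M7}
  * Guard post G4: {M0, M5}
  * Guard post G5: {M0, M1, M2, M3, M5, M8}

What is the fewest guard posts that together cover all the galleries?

2

G3 and G5 together: G3 ∪ G5 = {M0, M1, M2, M3, M4, M5, M6, M7, M8} — every gallery is covered.
No single guard post has all 9 galleries (the largest, G1, has 6), so 2 is optimal.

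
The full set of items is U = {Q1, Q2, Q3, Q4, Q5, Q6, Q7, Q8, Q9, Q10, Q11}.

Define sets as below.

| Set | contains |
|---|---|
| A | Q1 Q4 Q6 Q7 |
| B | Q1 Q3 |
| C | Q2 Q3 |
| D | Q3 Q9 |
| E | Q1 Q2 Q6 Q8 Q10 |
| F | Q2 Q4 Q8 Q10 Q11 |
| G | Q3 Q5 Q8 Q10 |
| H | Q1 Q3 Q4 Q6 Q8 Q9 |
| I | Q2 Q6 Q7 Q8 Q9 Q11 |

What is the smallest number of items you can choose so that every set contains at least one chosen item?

The 3 items {Q3, Q6, Q11} hit every set.
No choice of 2 items meets every set, so 3 is the minimum.

3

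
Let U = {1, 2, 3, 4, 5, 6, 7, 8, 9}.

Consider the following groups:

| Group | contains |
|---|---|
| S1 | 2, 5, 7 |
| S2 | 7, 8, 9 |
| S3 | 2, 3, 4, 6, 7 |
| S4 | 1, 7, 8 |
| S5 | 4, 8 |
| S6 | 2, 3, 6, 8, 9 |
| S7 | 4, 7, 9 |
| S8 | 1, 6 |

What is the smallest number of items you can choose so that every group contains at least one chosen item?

Take H = {1, 7, 8}. Each listed group contains at least one of these, so H is a hitting set of size 3.
The groups S1, S5, S8 are pairwise disjoint, so any hitting set needs a separate item for each — at least 3. Hence 3 is optimal.

3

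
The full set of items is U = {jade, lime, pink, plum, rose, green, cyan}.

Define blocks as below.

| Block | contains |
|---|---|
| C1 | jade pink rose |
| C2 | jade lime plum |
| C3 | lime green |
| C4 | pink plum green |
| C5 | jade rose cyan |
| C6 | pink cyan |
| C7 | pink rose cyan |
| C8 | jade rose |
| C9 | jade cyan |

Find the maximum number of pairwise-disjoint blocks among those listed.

3

C3, C6, C8 are pairwise disjoint (C3={lime,green}; C6={pink,cyan}; C8={jade,rose}).
Every remaining block overlaps one of these, and no 4 of the listed blocks are pairwise disjoint, so 3 is the maximum.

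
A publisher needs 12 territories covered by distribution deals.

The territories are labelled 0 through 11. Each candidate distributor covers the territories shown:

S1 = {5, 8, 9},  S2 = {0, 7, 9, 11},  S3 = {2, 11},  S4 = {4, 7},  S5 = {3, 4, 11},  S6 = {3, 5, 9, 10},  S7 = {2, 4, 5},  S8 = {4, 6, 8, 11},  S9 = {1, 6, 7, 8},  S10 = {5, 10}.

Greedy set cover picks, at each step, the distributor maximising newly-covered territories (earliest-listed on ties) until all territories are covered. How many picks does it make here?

5

Greedy: pick S2 (covers 4 new) → pick S6 (covers 3 new) → pick S8 (covers 3 new) → pick S3 (covers 1 new) → pick S9 (covers 1 new). Total picks: 5.
(The true minimum cover uses only 4 distributors, so greedy is not optimal here.)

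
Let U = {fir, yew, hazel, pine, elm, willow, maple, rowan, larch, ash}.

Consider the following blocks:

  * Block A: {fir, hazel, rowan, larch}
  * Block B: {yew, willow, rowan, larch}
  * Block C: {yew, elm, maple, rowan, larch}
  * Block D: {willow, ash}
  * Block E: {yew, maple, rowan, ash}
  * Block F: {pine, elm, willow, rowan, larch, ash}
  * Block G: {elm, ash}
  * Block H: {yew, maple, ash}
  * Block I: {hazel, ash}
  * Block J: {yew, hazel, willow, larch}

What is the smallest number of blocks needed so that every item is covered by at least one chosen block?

3

A, F, and H cover everything between them: the union {fir, yew, hazel, pine, elm, willow, maple, rowan, larch, ash} is all of U.
Only A contains fir, so A is forced; the remaining 6 items need at least 2 more blocks (each remaining block adds at most 4) — so at least 3 blocks are needed, and 3 is optimal.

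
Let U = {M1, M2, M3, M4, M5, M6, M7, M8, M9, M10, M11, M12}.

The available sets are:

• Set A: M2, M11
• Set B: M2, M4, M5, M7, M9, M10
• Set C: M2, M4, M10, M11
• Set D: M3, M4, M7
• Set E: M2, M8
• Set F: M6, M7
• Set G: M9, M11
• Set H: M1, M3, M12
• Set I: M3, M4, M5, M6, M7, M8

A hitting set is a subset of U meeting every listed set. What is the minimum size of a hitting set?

Take T = {M2, M3, M6, M9}. Each listed set contains at least one of these, so T is a hitting set of size 4.
The sets E, F, G, H are pairwise disjoint, so any hitting set needs a separate item for each — at least 4. Hence 4 is optimal.

4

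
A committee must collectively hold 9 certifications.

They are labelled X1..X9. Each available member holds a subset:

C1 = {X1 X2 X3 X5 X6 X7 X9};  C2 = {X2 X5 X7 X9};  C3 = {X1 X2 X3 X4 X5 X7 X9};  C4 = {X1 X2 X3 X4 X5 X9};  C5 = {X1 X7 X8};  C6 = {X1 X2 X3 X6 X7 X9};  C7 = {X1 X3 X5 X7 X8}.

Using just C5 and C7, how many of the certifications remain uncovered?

Union of C5, C7 = {X1, X3, X5, X7, X8}.
Not covered: X2, X4, X6, X9 — 4 certifications.

4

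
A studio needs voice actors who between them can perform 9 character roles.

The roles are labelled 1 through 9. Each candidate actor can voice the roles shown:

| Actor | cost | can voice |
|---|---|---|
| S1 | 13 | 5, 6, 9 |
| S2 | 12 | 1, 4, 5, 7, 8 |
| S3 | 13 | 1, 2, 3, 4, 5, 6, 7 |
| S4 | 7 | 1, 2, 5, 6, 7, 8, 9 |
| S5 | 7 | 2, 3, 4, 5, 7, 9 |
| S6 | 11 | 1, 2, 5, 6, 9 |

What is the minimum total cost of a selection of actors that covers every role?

S4, S5 together cover every role (S4 ∪ S5 = {1, 2, 3, 4, 5, 6, 7, 8, 9}); total cost 7 + 7 = 14.
No covering selection has total cost below 14.

14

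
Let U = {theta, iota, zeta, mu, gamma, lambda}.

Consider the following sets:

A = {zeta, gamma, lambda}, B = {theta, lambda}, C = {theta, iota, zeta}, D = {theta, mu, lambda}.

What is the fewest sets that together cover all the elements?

3

Take {A, C, D}. Their union is {theta, iota, zeta, mu, gamma, lambda}, which is all 6 elements.
Only C contains iota, so C is forced; the remaining 3 elements need at least 2 more sets (each remaining set adds at most 2) — so at least 3 sets are needed, and 3 is optimal.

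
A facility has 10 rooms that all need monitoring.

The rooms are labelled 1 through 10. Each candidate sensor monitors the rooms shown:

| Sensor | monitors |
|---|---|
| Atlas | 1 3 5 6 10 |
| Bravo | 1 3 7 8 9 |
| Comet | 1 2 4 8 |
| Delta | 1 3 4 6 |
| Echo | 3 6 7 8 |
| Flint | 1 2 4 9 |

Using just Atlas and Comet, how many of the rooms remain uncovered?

Union of Atlas, Comet = {1, 2, 3, 4, 5, 6, 8, 10}.
Not covered: 7, 9 — 2 rooms.

2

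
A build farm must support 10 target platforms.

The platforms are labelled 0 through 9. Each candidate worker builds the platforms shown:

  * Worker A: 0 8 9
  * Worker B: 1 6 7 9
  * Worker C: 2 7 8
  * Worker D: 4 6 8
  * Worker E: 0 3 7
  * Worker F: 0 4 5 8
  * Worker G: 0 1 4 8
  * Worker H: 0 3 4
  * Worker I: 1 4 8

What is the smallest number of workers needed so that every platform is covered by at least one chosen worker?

4

B and C and F and H together: B ∪ C ∪ F ∪ H = {0, 1, 2, 3, 4, 5, 6, 7, 8, 9} — every platform is covered.
Only C contains 2, so C is forced; the remaining 7 platforms need at least 3 more workers (each remaining worker adds at most 3) — so at least 4 workers are needed, and 4 is optimal.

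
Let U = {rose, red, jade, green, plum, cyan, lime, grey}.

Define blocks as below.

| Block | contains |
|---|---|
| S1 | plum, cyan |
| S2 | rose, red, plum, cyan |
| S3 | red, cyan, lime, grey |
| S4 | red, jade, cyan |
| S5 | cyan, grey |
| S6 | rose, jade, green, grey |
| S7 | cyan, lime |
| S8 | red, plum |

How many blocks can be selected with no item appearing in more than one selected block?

3

S6, S7, S8 are pairwise disjoint (S6={rose,jade,green,grey}; S7={cyan,lime}; S8={red,plum}).
Every remaining block overlaps one of these, and no 4 of the listed blocks are pairwise disjoint, so 3 is the maximum.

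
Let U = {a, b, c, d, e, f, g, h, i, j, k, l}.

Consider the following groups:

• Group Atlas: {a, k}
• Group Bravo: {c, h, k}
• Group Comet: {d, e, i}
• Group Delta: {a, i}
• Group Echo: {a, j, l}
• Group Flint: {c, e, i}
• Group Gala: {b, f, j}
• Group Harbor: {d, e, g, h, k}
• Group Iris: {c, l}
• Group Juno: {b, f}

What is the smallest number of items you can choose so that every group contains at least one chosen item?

4

The 4 items {a, c, e, f} hit every group.
The groups Atlas, Comet, Iris, Juno are pairwise disjoint, so any hitting set needs a separate item for each — at least 4. Hence 4 is optimal.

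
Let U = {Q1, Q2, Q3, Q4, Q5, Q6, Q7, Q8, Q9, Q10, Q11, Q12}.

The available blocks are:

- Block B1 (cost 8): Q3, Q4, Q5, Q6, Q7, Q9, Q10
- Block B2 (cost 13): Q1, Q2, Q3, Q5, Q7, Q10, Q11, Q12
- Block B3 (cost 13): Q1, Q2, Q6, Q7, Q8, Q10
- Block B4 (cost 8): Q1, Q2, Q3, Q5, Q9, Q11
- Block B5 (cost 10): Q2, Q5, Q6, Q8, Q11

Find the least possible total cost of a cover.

B1, B2, B5 together cover every point (B1 ∪ B2 ∪ B5 = {Q1, Q2, Q3, Q4, Q5, Q6, Q7, Q8, Q9, Q10, Q11, Q12}); total cost 8 + 13 + 10 = 31.
The greedy pick B1, B4, B5, B2 costs 39; no covering selection beats 31.

31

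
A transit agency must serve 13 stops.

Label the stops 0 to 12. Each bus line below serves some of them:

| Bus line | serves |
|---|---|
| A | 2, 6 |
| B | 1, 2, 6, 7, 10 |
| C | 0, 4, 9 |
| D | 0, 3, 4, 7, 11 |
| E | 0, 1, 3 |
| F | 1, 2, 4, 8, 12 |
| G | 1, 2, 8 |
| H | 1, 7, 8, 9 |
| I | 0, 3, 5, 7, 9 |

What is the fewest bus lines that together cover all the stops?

B and D and F and I together: B ∪ D ∪ F ∪ I = {0, 1, 2, 3, 4, 5, 6, 7, 8, 9, 10, 11, 12} — every stop is covered.
No 3 of the 9 bus lines cover everything (all 84 combinations miss at least one stop), so 4 is optimal.

4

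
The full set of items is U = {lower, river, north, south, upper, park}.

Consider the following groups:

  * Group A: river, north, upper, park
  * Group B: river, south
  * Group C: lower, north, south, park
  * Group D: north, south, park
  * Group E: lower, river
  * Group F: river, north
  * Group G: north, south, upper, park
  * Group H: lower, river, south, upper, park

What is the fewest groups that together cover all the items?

Take {D, H}. Their union is {lower, river, north, south, upper, park}, which is all 6 items.
No single group has all 6 items (the largest, H, has 5), so 2 is optimal.

2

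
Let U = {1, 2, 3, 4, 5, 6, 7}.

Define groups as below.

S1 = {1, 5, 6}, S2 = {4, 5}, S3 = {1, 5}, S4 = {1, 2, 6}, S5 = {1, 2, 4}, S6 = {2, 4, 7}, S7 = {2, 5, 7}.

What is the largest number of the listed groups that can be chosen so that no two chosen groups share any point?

S3, S6 are pairwise disjoint (S3={1,5}; S6={2,4,7}).
Every remaining group overlaps one of these, and no 3 of the listed groups are pairwise disjoint, so 2 is the maximum.

2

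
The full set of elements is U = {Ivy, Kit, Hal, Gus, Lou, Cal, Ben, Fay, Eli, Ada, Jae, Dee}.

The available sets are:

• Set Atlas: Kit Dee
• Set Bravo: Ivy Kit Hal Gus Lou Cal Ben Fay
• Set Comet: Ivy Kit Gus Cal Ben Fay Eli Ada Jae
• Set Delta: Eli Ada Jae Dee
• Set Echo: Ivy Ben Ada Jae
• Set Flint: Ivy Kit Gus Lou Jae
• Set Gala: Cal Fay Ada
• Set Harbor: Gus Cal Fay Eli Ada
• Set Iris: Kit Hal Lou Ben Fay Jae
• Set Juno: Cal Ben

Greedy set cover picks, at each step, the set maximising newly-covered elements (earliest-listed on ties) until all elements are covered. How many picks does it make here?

3

Greedy: pick Comet (covers 9 new) → pick Bravo (covers 2 new) → pick Atlas (covers 1 new). Total picks: 3.
(The true minimum cover uses only 2 sets, so greedy is not optimal here.)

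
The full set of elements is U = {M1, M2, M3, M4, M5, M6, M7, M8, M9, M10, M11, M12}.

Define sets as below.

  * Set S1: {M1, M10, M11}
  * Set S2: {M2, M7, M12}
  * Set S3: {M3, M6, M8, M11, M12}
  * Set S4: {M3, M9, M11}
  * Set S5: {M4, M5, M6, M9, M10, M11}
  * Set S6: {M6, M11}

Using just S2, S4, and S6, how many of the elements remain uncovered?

Union of S2, S4, S6 = {M2, M3, M6, M7, M9, M11, M12}.
Not covered: M1, M4, M5, M8, M10 — 5 elements.

5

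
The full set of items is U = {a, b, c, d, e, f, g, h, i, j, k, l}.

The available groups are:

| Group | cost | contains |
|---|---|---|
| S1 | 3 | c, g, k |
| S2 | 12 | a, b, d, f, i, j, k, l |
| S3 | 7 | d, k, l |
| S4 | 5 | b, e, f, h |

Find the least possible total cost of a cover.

20

S1, S2, S4 together cover every item (S1 ∪ S2 ∪ S4 = {a, b, c, d, e, f, g, h, i, j, k, l}); total cost 3 + 12 + 5 = 20.
No covering selection has total cost below 20.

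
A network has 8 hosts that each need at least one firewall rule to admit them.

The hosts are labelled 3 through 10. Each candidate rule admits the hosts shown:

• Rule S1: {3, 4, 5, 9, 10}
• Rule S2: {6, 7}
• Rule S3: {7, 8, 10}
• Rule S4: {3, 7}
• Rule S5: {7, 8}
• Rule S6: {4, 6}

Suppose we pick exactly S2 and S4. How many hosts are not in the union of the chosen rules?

Union of S2, S4 = {3, 6, 7}.
Not covered: 4, 5, 8, 9, 10 — 5 hosts.

5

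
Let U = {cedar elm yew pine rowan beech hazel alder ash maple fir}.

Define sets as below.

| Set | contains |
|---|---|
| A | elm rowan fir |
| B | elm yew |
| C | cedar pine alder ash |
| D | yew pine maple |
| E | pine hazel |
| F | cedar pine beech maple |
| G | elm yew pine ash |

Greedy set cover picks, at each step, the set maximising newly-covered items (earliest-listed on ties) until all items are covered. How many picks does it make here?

Greedy: pick C (covers 4 new) → pick A (covers 3 new) → pick D (covers 2 new) → pick E (covers 1 new) → pick F (covers 1 new). Total picks: 5.

5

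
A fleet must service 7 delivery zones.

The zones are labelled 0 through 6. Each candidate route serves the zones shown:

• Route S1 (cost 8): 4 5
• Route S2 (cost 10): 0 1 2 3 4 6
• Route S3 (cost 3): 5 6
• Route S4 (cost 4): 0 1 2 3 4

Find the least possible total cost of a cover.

S3, S4 together cover every zone (S3 ∪ S4 = {0, 1, 2, 3, 4, 5, 6}); total cost 3 + 4 = 7.
No covering selection has total cost below 7.

7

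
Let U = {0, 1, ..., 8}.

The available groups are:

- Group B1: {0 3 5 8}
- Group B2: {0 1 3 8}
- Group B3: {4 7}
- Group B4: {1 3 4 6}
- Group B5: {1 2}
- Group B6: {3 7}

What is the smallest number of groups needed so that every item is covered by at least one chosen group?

4

B1, B3, B4, and B5 cover everything between them: the union {0, 1, 2, 3, 4, 5, 6, 7, 8} is all of U.
No 3 of the 6 groups cover everything (all 20 combinations miss at least one item), so 4 is optimal.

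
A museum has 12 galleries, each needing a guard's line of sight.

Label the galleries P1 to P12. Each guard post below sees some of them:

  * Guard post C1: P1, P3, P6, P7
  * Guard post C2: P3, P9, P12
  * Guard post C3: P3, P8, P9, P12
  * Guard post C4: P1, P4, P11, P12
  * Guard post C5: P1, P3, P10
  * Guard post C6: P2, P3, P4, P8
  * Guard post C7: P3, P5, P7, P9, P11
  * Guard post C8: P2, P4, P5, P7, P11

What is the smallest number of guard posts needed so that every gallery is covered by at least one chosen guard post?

C1 and C3 and C5 and C8 together: C1 ∪ C3 ∪ C5 ∪ C8 = {P1, P2, P3, P4, P5, P6, P7, P8, P9, P10, P11, P12} — every gallery is covered.
No 3 of the 8 guard posts cover everything (all 56 combinations miss at least one gallery), so 4 is optimal.

4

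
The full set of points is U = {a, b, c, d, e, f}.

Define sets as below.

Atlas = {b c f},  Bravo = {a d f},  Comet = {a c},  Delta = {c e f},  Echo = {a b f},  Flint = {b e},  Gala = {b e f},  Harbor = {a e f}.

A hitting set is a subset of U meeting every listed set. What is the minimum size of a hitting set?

Take H = {c, e, f}. Each listed set contains at least one of these, so H is a hitting set of size 3.
No choice of 2 points meets every set, so 3 is the minimum.

3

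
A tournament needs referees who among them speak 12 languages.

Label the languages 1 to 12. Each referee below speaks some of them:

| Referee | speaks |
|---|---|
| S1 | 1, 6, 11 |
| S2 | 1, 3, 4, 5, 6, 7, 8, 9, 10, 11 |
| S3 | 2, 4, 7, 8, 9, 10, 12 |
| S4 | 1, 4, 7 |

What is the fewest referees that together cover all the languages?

S2 and S3 together: S2 ∪ S3 = {1, 2, 3, 4, 5, 6, 7, 8, 9, 10, 11, 12} — every language is covered.
No single referee has all 12 languages (the largest, S2, has 10), so 2 is optimal.

2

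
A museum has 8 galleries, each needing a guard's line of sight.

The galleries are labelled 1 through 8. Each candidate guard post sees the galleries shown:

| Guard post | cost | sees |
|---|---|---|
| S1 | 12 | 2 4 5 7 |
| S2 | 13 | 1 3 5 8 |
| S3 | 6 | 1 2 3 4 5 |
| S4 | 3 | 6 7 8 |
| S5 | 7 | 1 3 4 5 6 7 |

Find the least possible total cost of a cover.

9

S3, S4 together cover every gallery (S3 ∪ S4 = {1, 2, 3, 4, 5, 6, 7, 8}); total cost 6 + 3 = 9.
No covering selection has total cost below 9.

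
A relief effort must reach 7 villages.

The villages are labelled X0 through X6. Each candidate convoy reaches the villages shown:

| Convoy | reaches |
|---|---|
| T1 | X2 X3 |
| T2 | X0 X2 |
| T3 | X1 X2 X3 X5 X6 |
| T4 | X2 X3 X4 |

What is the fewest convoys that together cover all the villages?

T2 and T3 and T4 together: T2 ∪ T3 ∪ T4 = {X0, X1, X2, X3, X4, X5, X6} — every village is covered.
Only T2 contains X0, so T2 is forced; the remaining 5 villages need at least 2 more convoys (each remaining convoy adds at most 4) — so at least 3 convoys are needed, and 3 is optimal.

3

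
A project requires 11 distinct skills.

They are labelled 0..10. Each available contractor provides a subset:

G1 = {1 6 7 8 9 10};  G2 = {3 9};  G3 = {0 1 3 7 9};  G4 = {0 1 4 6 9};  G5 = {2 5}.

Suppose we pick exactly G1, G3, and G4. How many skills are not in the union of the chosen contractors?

2

Union of G1, G3, G4 = {0, 1, 3, 4, 6, 7, 8, 9, 10}.
Not covered: 2, 5 — 2 skills.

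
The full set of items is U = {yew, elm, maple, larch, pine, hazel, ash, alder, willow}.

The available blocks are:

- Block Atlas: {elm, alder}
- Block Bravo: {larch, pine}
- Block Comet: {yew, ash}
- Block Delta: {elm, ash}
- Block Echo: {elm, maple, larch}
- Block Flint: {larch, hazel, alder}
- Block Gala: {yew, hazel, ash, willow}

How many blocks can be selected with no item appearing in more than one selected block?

3

Atlas, Bravo, Comet are pairwise disjoint (Atlas={elm,alder}; Bravo={larch,pine}; Comet={yew,ash}).
Every remaining block overlaps one of these, and no 4 of the listed blocks are pairwise disjoint, so 3 is the maximum.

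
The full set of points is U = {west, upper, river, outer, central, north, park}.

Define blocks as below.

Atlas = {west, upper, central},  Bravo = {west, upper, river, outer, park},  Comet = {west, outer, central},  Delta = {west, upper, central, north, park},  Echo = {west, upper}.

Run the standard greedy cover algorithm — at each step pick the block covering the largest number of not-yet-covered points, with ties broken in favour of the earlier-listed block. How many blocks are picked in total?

2

Greedy: pick Bravo (covers 5 new) → pick Delta (covers 2 new). Total picks: 2.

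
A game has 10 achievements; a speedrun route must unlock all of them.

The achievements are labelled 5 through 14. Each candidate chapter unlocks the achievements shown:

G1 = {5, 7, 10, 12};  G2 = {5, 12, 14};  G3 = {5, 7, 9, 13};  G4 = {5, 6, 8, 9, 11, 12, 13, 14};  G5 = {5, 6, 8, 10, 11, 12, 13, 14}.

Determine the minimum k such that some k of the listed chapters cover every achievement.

Take {G3, G5}. Their union is {5, 6, 7, 8, 9, 10, 11, 12, 13, 14}, which is all 10 achievements.
No single chapter has all 10 achievements (the largest, G4, has 8), so 2 is optimal.

2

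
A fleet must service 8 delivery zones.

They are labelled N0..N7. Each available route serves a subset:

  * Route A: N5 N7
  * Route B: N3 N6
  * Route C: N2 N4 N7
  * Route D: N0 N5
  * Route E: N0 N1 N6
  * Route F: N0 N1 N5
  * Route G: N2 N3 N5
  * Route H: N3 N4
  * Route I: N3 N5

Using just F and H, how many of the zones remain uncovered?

Union of F, H = {N0, N1, N3, N4, N5}.
Not covered: N2, N6, N7 — 3 zones.

3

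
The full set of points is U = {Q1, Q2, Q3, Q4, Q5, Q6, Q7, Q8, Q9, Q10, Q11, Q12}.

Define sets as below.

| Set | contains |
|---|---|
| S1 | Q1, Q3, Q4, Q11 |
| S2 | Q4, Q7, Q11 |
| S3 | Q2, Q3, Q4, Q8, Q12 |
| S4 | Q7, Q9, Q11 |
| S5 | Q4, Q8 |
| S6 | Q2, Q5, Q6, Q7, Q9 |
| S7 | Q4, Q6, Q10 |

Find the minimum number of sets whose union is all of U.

S1 and S3 and S6 and S7 together: S1 ∪ S3 ∪ S6 ∪ S7 = {Q1, Q2, Q3, Q4, Q5, Q6, Q7, Q8, Q9, Q10, Q11, Q12} — every point is covered.
Only S7 contains Q10, so S7 is forced; the remaining 9 points need at least 3 more sets (each remaining set adds at most 4) — so at least 4 sets are needed, and 4 is optimal.

4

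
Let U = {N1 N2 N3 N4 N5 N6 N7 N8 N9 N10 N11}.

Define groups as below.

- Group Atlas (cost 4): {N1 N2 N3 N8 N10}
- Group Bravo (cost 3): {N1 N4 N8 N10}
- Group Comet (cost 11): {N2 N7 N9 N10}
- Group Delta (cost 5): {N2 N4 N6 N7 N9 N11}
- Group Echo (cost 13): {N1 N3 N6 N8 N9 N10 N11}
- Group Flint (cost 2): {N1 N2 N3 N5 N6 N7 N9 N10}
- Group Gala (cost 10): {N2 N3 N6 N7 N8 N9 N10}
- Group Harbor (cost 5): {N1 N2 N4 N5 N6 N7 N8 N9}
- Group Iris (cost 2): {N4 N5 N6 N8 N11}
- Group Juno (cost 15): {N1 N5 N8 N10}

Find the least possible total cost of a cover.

4

Flint, Iris together cover every point (Flint ∪ Iris = {N1, N2, N3, N4, N5, N6, N7, N8, N9, N10, N11}); total cost 2 + 2 = 4.
No covering selection has total cost below 4.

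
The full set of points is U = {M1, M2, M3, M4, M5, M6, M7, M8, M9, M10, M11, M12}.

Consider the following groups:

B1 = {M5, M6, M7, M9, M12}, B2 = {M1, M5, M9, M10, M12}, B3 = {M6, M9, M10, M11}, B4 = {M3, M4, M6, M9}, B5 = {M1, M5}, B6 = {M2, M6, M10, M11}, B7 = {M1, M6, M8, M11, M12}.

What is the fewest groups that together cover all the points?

B1 and B4 and B6 and B7 together: B1 ∪ B4 ∪ B6 ∪ B7 = {M1, M2, M3, M4, M5, M6, M7, M8, M9, M10, M11, M12} — every point is covered.
Only B1 contains M7, so B1 is forced; the remaining 7 points need at least 3 more groups (each remaining group adds at most 3) — so at least 4 groups are needed, and 4 is optimal.

4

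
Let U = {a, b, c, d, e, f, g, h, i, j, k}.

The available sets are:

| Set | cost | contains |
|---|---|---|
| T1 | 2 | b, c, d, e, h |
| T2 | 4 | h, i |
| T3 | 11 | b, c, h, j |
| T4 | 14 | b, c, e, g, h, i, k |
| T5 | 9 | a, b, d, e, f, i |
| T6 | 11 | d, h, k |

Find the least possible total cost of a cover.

T3, T4, T5 together cover every item (T3 ∪ T4 ∪ T5 = {a, b, c, d, e, f, g, h, i, j, k}); total cost 11 + 14 + 9 = 34.
The greedy pick T1, T5, T4, T3 costs 36; no covering selection beats 34.

34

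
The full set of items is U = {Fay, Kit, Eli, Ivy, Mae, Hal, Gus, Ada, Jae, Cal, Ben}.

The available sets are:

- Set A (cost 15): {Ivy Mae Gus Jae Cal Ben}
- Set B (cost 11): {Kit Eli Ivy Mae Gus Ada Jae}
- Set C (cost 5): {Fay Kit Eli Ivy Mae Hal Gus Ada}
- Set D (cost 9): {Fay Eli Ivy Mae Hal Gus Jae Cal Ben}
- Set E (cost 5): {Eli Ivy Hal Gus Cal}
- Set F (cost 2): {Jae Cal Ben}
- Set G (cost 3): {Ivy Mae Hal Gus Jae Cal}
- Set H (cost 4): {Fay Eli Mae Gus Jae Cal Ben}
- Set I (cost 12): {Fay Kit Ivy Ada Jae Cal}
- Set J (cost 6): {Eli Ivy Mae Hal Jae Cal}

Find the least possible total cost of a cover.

C, F together cover every item (C ∪ F = {Fay, Kit, Eli, Ivy, Mae, Hal, Gus, Ada, Jae, Cal, Ben}); total cost 5 + 2 = 7.
The greedy pick G, C, F costs 10; no covering selection beats 7.

7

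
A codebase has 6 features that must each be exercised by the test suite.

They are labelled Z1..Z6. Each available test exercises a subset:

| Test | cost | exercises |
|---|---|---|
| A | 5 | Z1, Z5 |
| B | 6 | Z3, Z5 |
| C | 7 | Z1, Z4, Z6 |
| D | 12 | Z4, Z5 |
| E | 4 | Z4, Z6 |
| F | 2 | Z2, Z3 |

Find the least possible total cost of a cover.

A, E, F together cover every feature (A ∪ E ∪ F = {Z1, Z2, Z3, Z4, Z5, Z6}); total cost 5 + 4 + 2 = 11.
No covering selection has total cost below 11.

11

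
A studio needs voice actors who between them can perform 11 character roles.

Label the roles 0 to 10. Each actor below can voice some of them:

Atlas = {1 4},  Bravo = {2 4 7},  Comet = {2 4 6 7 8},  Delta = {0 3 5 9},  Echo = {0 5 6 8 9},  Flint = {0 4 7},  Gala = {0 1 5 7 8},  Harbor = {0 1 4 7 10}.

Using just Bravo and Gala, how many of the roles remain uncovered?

4

Union of Bravo, Gala = {0, 1, 2, 4, 5, 7, 8}.
Not covered: 3, 6, 9, 10 — 4 roles.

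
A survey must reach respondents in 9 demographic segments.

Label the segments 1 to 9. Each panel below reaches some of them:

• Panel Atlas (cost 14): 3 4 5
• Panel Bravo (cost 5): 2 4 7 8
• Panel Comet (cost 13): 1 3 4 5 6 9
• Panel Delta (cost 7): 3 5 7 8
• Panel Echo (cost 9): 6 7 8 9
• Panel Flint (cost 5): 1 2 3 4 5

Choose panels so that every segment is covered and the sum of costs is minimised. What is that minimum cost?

Echo, Flint together cover every segment (Echo ∪ Flint = {1, 2, 3, 4, 5, 6, 7, 8, 9}); total cost 9 + 5 = 14.
No covering selection has total cost below 14.

14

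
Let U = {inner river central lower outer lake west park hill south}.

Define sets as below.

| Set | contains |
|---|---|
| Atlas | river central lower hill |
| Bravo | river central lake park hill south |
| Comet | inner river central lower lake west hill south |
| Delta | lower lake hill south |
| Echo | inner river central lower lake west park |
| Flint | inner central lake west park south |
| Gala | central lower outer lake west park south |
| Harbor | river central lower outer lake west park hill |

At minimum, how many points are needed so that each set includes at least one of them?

2

Take H = {lake, hill}. Each listed set contains at least one of these, so H is a hitting set of size 2.
No single point lies in every set, so at least 2 are needed and 2 is optimal.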